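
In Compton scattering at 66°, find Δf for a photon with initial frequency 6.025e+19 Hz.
1.352e+19 Hz (decrease)

Convert frequency to wavelength (c = 299792458 m/s):
λ₀ = c/f₀ = 299792458/6.025e+19 = 4.9758084e-12 m = 4.9758 pm

Calculate Compton shift:
Δλ = λ_C(1 - cos(66°)) = 1.4394 pm

Final wavelength:
λ' = λ₀ + Δλ = 4.9758 + 1.4394 = 6.4152 pm

Final frequency:
f' = c/λ' = 299792458/6.4152494e-12 = 4.6731224e+19 Hz

Frequency shift (decrease):
Δf = f₀ - f' = 6.025e+19 - 4.6731224e+19 = 1.352e+19 Hz

(Intermediate values are shown rounded; full precision is carried through to the final answer.)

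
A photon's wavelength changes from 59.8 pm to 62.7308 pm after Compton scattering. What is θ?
102.00°

First find the wavelength shift:
Δλ = λ' - λ = 62.7308 - 59.8 = 2.9308 pm

Using Δλ = λ_C(1 - cos θ), with λ_C = h/(m_e·c) ≈ 2.42631024 pm:
cos θ = 1 - Δλ/λ_C
cos θ = 1 - 2.9308/2.42631024
cos θ = -0.207925

θ = arccos(-0.207925)
θ = 102.00°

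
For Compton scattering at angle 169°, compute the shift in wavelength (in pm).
4.8080 pm

Using the Compton scattering formula:
Δλ = λ_C(1 - cos θ)

where λ_C = h/(m_e·c) ≈ 2.4263 pm is the Compton wavelength of an electron.

For θ = 169°:
cos(169°) = -0.9816
1 - cos(169°) = 1.9816

Δλ = 2.4263 × 1.9816
Δλ = 4.8080 pm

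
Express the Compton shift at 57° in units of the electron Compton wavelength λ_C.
0.4554 λ_C

The Compton shift formula is:
Δλ = λ_C(1 - cos θ)

Dividing both sides by λ_C:
Δλ/λ_C = 1 - cos θ

For θ = 57°:
Δλ/λ_C = 1 - cos(57°)
Δλ/λ_C = 1 - 0.5446
Δλ/λ_C = 0.4554

This means the shift is 0.4554 × λ_C = 1.1048 pm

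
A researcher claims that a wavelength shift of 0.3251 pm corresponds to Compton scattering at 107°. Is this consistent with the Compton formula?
No, inconsistent

Calculate the expected shift for θ = 107°:

Δλ_expected = λ_C(1 - cos(107°))
Δλ_expected = 2.4263 × (1 - cos(107°))
Δλ_expected = 2.4263 × 1.2924
Δλ_expected = 3.1357 pm

Given shift: 0.3251 pm
Expected shift: 3.1357 pm
Difference: 2.8106 pm

The values do not match. The given shift corresponds to θ ≈ 30.0°, not 107°.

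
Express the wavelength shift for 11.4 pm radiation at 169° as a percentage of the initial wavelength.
42.1758%

Calculate the Compton shift:
Δλ = λ_C(1 - cos(169°))
Δλ = 2.4263 × (1 - cos(169°))
Δλ = 2.4263 × 1.9816
Δλ = 4.8080 pm

Percentage change:
(Δλ/λ₀) × 100 = (4.8080/11.4) × 100
= 42.1758%

(Intermediate values are shown rounded; full precision is carried through to the final answer.)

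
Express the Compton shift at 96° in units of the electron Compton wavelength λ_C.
1.1045 λ_C

The Compton shift formula is:
Δλ = λ_C(1 - cos θ)

Dividing both sides by λ_C:
Δλ/λ_C = 1 - cos θ

For θ = 96°:
Δλ/λ_C = 1 - cos(96°)
Δλ/λ_C = 1 - -0.1045
Δλ/λ_C = 1.1045

This means the shift is 1.1045 × λ_C = 2.6799 pm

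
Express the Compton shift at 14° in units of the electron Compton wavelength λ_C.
0.0297 λ_C

The Compton shift formula is:
Δλ = λ_C(1 - cos θ)

Dividing both sides by λ_C:
Δλ/λ_C = 1 - cos θ

For θ = 14°:
Δλ/λ_C = 1 - cos(14°)
Δλ/λ_C = 1 - 0.9703
Δλ/λ_C = 0.0297

This means the shift is 0.0297 × λ_C = 0.0721 pm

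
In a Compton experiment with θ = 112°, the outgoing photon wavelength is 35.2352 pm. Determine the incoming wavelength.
31.9000 pm

From λ' = λ + Δλ, we have λ = λ' - Δλ

First calculate the Compton shift:
Δλ = λ_C(1 - cos θ)
Δλ = 2.4263 × (1 - cos(112°))
Δλ = 2.4263 × 1.3746
Δλ = 3.3352 pm

Initial wavelength:
λ = λ' - Δλ
λ = 35.2352 - 3.3352
λ = 31.9000 pm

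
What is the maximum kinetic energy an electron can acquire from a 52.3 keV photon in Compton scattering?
8.8866 keV

Maximum energy transfer occurs at θ = 180° (backscattering).

Initial photon: E₀ = 52.3 keV → λ₀ = 23.7063 pm

Maximum Compton shift (at 180°):
Δλ_max = 2λ_C = 2 × 2.4263 = 4.8526 pm

Final wavelength:
λ' = 23.7063 + 4.8526 = 28.5590 pm

Minimum photon energy (maximum energy to electron):
E'_min = hc/λ' = 43.4134 keV

Maximum electron kinetic energy:
K_max = E₀ - E'_min = 52.3000 - 43.4134 = 8.8866 keV

(Intermediate values are shown rounded; full precision is carried through to the final answer.)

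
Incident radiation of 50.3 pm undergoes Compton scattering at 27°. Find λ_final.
50.5645 pm

Using the Compton scattering formula:
λ' = λ + Δλ = λ + λ_C(1 - cos θ)

Given:
- Initial wavelength λ = 50.3 pm
- Scattering angle θ = 27°
- Compton wavelength λ_C ≈ 2.4263 pm

Calculate the shift:
Δλ = 2.4263 × (1 - cos(27°))
Δλ = 2.4263 × 0.1090
Δλ = 0.2645 pm

Final wavelength:
λ' = 50.3 + 0.2645 = 50.5645 pm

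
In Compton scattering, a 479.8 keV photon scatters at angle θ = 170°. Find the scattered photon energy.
167.5498 keV

First convert energy to wavelength:
λ = hc/E, with hc ≈ 1239.842 keV·pm (i.e. 1239.842 eV·nm)

For E = 479.8 keV = 479800 eV:
λ = 1239.842 keV·pm / 479.8 keV
λ = 2.5841 pm

Calculate the Compton shift:
Δλ = λ_C(1 - cos(170°)) = 2.4263 × 1.9848
Δλ = 4.8158 pm

Final wavelength:
λ' = 2.5841 + 4.8158 = 7.3998 pm

Final energy:
E' = hc/λ' = 1239.842 / 7.3998 = 167.5498 keV

(Intermediate values are shown rounded; full precision is carried through to the final answer.)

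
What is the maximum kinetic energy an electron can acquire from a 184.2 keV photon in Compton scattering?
77.1655 keV

Maximum energy transfer occurs at θ = 180° (backscattering).

Initial photon: E₀ = 184.2 keV → λ₀ = 6.7310 pm

Maximum Compton shift (at 180°):
Δλ_max = 2λ_C = 2 × 2.4263 = 4.8526 pm

Final wavelength:
λ' = 6.7310 + 4.8526 = 11.5836 pm

Minimum photon energy (maximum energy to electron):
E'_min = hc/λ' = 107.0345 keV

Maximum electron kinetic energy:
K_max = E₀ - E'_min = 184.2000 - 107.0345 = 77.1655 keV

(Intermediate values are shown rounded; full precision is carried through to the final answer.)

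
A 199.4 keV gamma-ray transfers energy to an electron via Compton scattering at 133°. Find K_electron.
79.0143 keV

By energy conservation: K_e = E_initial - E_final

First find the scattered photon energy:
Initial wavelength: λ = hc/E = 6.2179 pm
Compton shift: Δλ = λ_C(1 - cos(133°)) = 4.0810 pm
Final wavelength: λ' = 6.2179 + 4.0810 = 10.2989 pm
Final photon energy: E' = hc/λ' = 120.3857 keV

Electron kinetic energy:
K_e = E - E' = 199.4000 - 120.3857 = 79.0143 keV

(Intermediate values are shown rounded; full precision is carried through to the final answer.)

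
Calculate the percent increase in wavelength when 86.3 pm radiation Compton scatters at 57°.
1.2802%

Calculate the Compton shift:
Δλ = λ_C(1 - cos(57°))
Δλ = 2.4263 × (1 - cos(57°))
Δλ = 2.4263 × 0.4554
Δλ = 1.1048 pm

Percentage change:
(Δλ/λ₀) × 100 = (1.1048/86.3) × 100
= 1.2802%

(Intermediate values are shown rounded; full precision is carried through to the final answer.)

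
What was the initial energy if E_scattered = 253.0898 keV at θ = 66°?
358.3999 keV

Convert final energy to wavelength (hc ≈ 1239.842 keV·pm):
λ' = hc/E' = 1239.842 / 253.0898 = 4.8988 pm

Calculate the Compton shift:
Δλ = λ_C(1 - cos(66°))
Δλ = 2.4263 × (1 - cos(66°))
Δλ = 1.4394 pm

Initial wavelength:
λ = λ' - Δλ = 4.8988 - 1.4394 = 3.4594 pm

Initial energy:
E = hc/λ = 1239.842 / 3.4594 = 358.3999 keV

(Intermediate values are shown rounded; full precision is carried through to the final answer.)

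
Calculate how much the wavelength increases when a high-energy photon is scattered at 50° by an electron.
0.8667 pm

Using the Compton scattering formula:
Δλ = λ_C(1 - cos θ)

where λ_C = h/(m_e·c) ≈ 2.4263 pm is the Compton wavelength of an electron.

For θ = 50°:
cos(50°) = 0.6428
1 - cos(50°) = 0.3572

Δλ = 2.4263 × 0.3572
Δλ = 0.8667 pm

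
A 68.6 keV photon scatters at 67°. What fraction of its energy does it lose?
0.0756 (or 7.56%)

Calculate initial and final photon energies:

Initial: E₀ = 68.6 keV → λ₀ = 18.0735 pm
Compton shift: Δλ = 1.4783 pm
Final wavelength: λ' = 19.5518 pm
Final energy: E' = 63.4133 keV

Fractional energy loss:
(E₀ - E')/E₀ = (68.6000 - 63.4133)/68.6000
= 5.1867/68.6000
= 0.0756
= 7.56%

(Intermediate values are shown rounded; full precision is carried through to the final answer.)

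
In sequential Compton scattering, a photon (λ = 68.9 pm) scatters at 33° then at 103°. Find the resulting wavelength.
72.2635 pm

Apply Compton shift twice:

First scattering at θ₁ = 33°:
Δλ₁ = λ_C(1 - cos(33°))
Δλ₁ = 2.4263 × 0.1613
Δλ₁ = 0.3914 pm

After first scattering:
λ₁ = 68.9 + 0.3914 = 69.2914 pm

Second scattering at θ₂ = 103°:
Δλ₂ = λ_C(1 - cos(103°))
Δλ₂ = 2.4263 × 1.2250
Δλ₂ = 2.9721 pm

Final wavelength:
λ₂ = 69.2914 + 2.9721 = 72.2635 pm

Total shift: Δλ_total = 0.3914 + 2.9721 = 3.3635 pm

(Intermediate values are shown rounded; full precision is carried through to the final answer.)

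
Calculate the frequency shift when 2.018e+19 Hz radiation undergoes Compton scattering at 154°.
4.777e+18 Hz (decrease)

Convert frequency to wavelength (c = 299792458 m/s):
λ₀ = c/f₀ = 299792458/2.018e+19 = 1.4855920e-11 m = 14.8559 pm

Calculate Compton shift:
Δλ = λ_C(1 - cos(154°)) = 4.6071 pm

Final wavelength:
λ' = λ₀ + Δλ = 14.8559 + 4.6071 = 19.4630 pm

Final frequency:
f' = c/λ' = 299792458/1.9462983e-11 = 1.5403212e+19 Hz

Frequency shift (decrease):
Δf = f₀ - f' = 2.018e+19 - 1.5403212e+19 = 4.777e+18 Hz

(Intermediate values are shown rounded; full precision is carried through to the final answer.)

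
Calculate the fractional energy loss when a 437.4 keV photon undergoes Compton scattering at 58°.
0.2869 (or 28.69%)

Calculate initial and final photon energies:

Initial: E₀ = 437.4 keV → λ₀ = 2.8346 pm
Compton shift: Δλ = 1.1406 pm
Final wavelength: λ' = 3.9751 pm
Final energy: E' = 311.8994 keV

Fractional energy loss:
(E₀ - E')/E₀ = (437.4000 - 311.8994)/437.4000
= 125.5006/437.4000
= 0.2869
= 28.69%

(Intermediate values are shown rounded; full precision is carried through to the final answer.)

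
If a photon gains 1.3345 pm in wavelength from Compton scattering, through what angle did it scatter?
63.26°

From the Compton formula Δλ = λ_C(1 - cos θ), we can solve for θ:

cos θ = 1 - Δλ/λ_C

Given:
- Δλ = 1.3345 pm
- λ_C = h/(m_e·c) ≈ 2.42631024 pm

cos θ = 1 - 1.3345/2.42631024
cos θ = 1 - 0.550012
cos θ = 0.449988

θ = arccos(0.449988)
θ = 63.26°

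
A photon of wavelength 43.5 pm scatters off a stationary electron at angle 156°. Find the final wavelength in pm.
48.1429 pm

Using the Compton scattering formula:
λ' = λ + Δλ = λ + λ_C(1 - cos θ)

Given:
- Initial wavelength λ = 43.5 pm
- Scattering angle θ = 156°
- Compton wavelength λ_C ≈ 2.4263 pm

Calculate the shift:
Δλ = 2.4263 × (1 - cos(156°))
Δλ = 2.4263 × 1.9135
Δλ = 4.6429 pm

Final wavelength:
λ' = 43.5 + 4.6429 = 48.1429 pm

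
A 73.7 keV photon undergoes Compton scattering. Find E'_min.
57.2003 keV (at θ = 180°)

The scattered photon has minimum energy when its wavelength is maximum, i.e., when the Compton shift Δλ = λ_C(1 − cos θ) is maximum. This occurs at θ = 180° (backscattering), giving Δλ_max = 2λ_C = 4.8526 pm.

Initial wavelength: λ₀ = hc/E₀ = 16.8228 pm
Maximum final wavelength: λ'_max = λ₀ + 2λ_C = 16.8228 + 4.8526 = 21.6754 pm
Minimum final energy: E'_min = hc/λ'_max = 57.2003 keV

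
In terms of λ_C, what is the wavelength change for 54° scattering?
0.4122 λ_C

The Compton shift formula is:
Δλ = λ_C(1 - cos θ)

Dividing both sides by λ_C:
Δλ/λ_C = 1 - cos θ

For θ = 54°:
Δλ/λ_C = 1 - cos(54°)
Δλ/λ_C = 1 - 0.5878
Δλ/λ_C = 0.4122

This means the shift is 0.4122 × λ_C = 1.0002 pm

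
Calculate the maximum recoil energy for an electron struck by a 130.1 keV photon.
43.8953 keV

Maximum energy transfer occurs at θ = 180° (backscattering).

Initial photon: E₀ = 130.1 keV → λ₀ = 9.5299 pm

Maximum Compton shift (at 180°):
Δλ_max = 2λ_C = 2 × 2.4263 = 4.8526 pm

Final wavelength:
λ' = 9.5299 + 4.8526 = 14.3825 pm

Minimum photon energy (maximum energy to electron):
E'_min = hc/λ' = 86.2047 keV

Maximum electron kinetic energy:
K_max = E₀ - E'_min = 130.1000 - 86.2047 = 43.8953 keV

(Intermediate values are shown rounded; full precision is carried through to the final answer.)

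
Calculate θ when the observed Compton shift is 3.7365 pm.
122.68°

From the Compton formula Δλ = λ_C(1 - cos θ), we can solve for θ:

cos θ = 1 - Δλ/λ_C

Given:
- Δλ = 3.7365 pm
- λ_C = h/(m_e·c) ≈ 2.42631024 pm

cos θ = 1 - 3.7365/2.42631024
cos θ = 1 - 1.539993
cos θ = -0.539993

θ = arccos(-0.539993)
θ = 122.68°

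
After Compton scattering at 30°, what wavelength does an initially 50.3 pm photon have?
50.6251 pm

Using the Compton formula: λ' = λ + λ_C(1 − cos θ)

For θ = 30°, cos θ = √3/2 (exact) ≈ 0.8660, so:
1 − cos 30° = 1 − (√3/2) ≈ 0.1340

Δλ = λ_C × 0.1340 = 2.4263 × 0.1340 = 0.3251 pm

λ' = 50.3 + 0.3251 = 50.6251 pm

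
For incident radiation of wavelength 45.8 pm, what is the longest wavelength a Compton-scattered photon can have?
50.6526 pm (at θ = 180°)

The Compton shift is Δλ = λ_C(1 − cos θ).

Since cos θ ranges from −1 to 1, the factor (1 − cos θ) ranges from 0 to 2; the maximum shift occurs at θ = 180° (backscattering):
Δλ_max = 2λ_C = 2 × 2.4263 pm = 4.8526 pm

Maximum scattered wavelength:
λ'_max = λ₀ + Δλ_max = 45.8 + 4.8526 = 50.6526 pm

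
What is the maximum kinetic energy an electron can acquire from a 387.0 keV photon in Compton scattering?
233.1037 keV

Maximum energy transfer occurs at θ = 180° (backscattering).

Initial photon: E₀ = 387.0 keV → λ₀ = 3.2037 pm

Maximum Compton shift (at 180°):
Δλ_max = 2λ_C = 2 × 2.4263 = 4.8526 pm

Final wavelength:
λ' = 3.2037 + 4.8526 = 8.0563 pm

Minimum photon energy (maximum energy to electron):
E'_min = hc/λ' = 153.8963 keV

Maximum electron kinetic energy:
K_max = E₀ - E'_min = 387.0000 - 153.8963 = 233.1037 keV

(Intermediate values are shown rounded; full precision is carried through to the final answer.)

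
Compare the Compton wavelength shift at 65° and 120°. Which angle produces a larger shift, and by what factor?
120° produces the larger shift by a factor of 2.598

Calculate both shifts using Δλ = λ_C(1 - cos θ):

For θ₁ = 65°:
Δλ₁ = 2.4263 × (1 - cos(65°))
Δλ₁ = 2.4263 × 0.5774
Δλ₁ = 1.4009 pm

For θ₂ = 120°:
Δλ₂ = 2.4263 × (1 - cos(120°))
Δλ₂ = 2.4263 × 1.5000
Δλ₂ = 3.6395 pm

The 120° angle produces the larger shift.
Ratio: 3.6395/1.4009 = 2.598

(Intermediate values are shown rounded; full precision is carried through to the final answer.)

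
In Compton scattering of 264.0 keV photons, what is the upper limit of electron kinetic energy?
134.1599 keV

Maximum energy transfer occurs at θ = 180° (backscattering).

Initial photon: E₀ = 264.0 keV → λ₀ = 4.6964 pm

Maximum Compton shift (at 180°):
Δλ_max = 2λ_C = 2 × 2.4263 = 4.8526 pm

Final wavelength:
λ' = 4.6964 + 4.8526 = 9.5490 pm

Minimum photon energy (maximum energy to electron):
E'_min = hc/λ' = 129.8401 keV

Maximum electron kinetic energy:
K_max = E₀ - E'_min = 264.0000 - 129.8401 = 134.1599 keV

(Intermediate values are shown rounded; full precision is carried through to the final answer.)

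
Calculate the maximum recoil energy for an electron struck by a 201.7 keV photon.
88.9828 keV

Maximum energy transfer occurs at θ = 180° (backscattering).

Initial photon: E₀ = 201.7 keV → λ₀ = 6.1470 pm

Maximum Compton shift (at 180°):
Δλ_max = 2λ_C = 2 × 2.4263 = 4.8526 pm

Final wavelength:
λ' = 6.1470 + 4.8526 = 10.9996 pm

Minimum photon energy (maximum energy to electron):
E'_min = hc/λ' = 112.7172 keV

Maximum electron kinetic energy:
K_max = E₀ - E'_min = 201.7000 - 112.7172 = 88.9828 keV

(Intermediate values are shown rounded; full precision is carried through to the final answer.)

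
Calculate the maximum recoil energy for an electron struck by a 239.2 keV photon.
115.6594 keV

Maximum energy transfer occurs at θ = 180° (backscattering).

Initial photon: E₀ = 239.2 keV → λ₀ = 5.1833 pm

Maximum Compton shift (at 180°):
Δλ_max = 2λ_C = 2 × 2.4263 = 4.8526 pm

Final wavelength:
λ' = 5.1833 + 4.8526 = 10.0359 pm

Minimum photon energy (maximum energy to electron):
E'_min = hc/λ' = 123.5406 keV

Maximum electron kinetic energy:
K_max = E₀ - E'_min = 239.2000 - 123.5406 = 115.6594 keV

(Intermediate values are shown rounded; full precision is carried through to the final answer.)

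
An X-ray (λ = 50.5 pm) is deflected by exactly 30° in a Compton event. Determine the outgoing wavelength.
50.8251 pm

Using the Compton formula: λ' = λ + λ_C(1 − cos θ)

For θ = 30°, cos θ = √3/2 (exact) ≈ 0.8660, so:
1 − cos 30° = 1 − (√3/2) ≈ 0.1340

Δλ = λ_C × 0.1340 = 2.4263 × 0.1340 = 0.3251 pm

λ' = 50.5 + 0.3251 = 50.8251 pm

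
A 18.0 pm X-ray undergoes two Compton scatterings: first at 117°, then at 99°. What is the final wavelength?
24.3337 pm

Apply Compton shift twice:

First scattering at θ₁ = 117°:
Δλ₁ = λ_C(1 - cos(117°))
Δλ₁ = 2.4263 × 1.4540
Δλ₁ = 3.5278 pm

After first scattering:
λ₁ = 18.0 + 3.5278 = 21.5278 pm

Second scattering at θ₂ = 99°:
Δλ₂ = λ_C(1 - cos(99°))
Δλ₂ = 2.4263 × 1.1564
Δλ₂ = 2.8059 pm

Final wavelength:
λ₂ = 21.5278 + 2.8059 = 24.3337 pm

Total shift: Δλ_total = 3.5278 + 2.8059 = 6.3337 pm

(Intermediate values are shown rounded; full precision is carried through to the final answer.)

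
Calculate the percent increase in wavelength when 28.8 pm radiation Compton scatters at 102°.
10.1763%

Calculate the Compton shift:
Δλ = λ_C(1 - cos(102°))
Δλ = 2.4263 × (1 - cos(102°))
Δλ = 2.4263 × 1.2079
Δλ = 2.9308 pm

Percentage change:
(Δλ/λ₀) × 100 = (2.9308/28.8) × 100
= 10.1763%

(Intermediate values are shown rounded; full precision is carried through to the final answer.)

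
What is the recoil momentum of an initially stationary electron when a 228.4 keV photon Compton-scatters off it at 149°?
1.8250e-22 kg·m/s

The electron is initially at rest, so by conservation of momentum:
p⃗_e = p⃗₀ − p⃗'  (incident photon momentum minus scattered photon momentum)

Photon momentum magnitudes (p = h/λ = E/c):
λ₀ = hc/E₀ = 5.4284 pm → p₀ = h/λ₀ = 1.2206e-22 kg·m/s
Δλ = λ_C(1 − cos 149°) = 4.5061 pm
λ' = 9.9344 pm → p' = h/λ' = 6.6698e-23 kg·m/s

The scattered photon makes angle θ = 149° with the incident direction, so by the law of cosines:
|p⃗_e|² = p₀² + p'² − 2p₀p'cos θ
|p⃗_e|² = (1.2206e-22)² + (6.6698e-23)² − 2·1.2206e-22·6.6698e-23·cos(149°)
|p⃗_e| = 1.8250e-22 kg·m/s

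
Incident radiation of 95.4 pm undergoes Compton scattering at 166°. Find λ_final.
100.1805 pm

Using the Compton scattering formula:
λ' = λ + Δλ = λ + λ_C(1 - cos θ)

Given:
- Initial wavelength λ = 95.4 pm
- Scattering angle θ = 166°
- Compton wavelength λ_C ≈ 2.4263 pm

Calculate the shift:
Δλ = 2.4263 × (1 - cos(166°))
Δλ = 2.4263 × 1.9703
Δλ = 4.7805 pm

Final wavelength:
λ' = 95.4 + 4.7805 = 100.1805 pm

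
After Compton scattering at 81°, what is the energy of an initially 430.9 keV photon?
251.7915 keV

First convert energy to wavelength:
λ = hc/E, with hc ≈ 1239.842 keV·pm (i.e. 1239.842 eV·nm)

For E = 430.9 keV = 430900 eV:
λ = 1239.842 keV·pm / 430.9 keV
λ = 2.8773 pm

Calculate the Compton shift:
Δλ = λ_C(1 - cos(81°)) = 2.4263 × 0.8436
Δλ = 2.0468 pm

Final wavelength:
λ' = 2.8773 + 2.0468 = 4.9241 pm

Final energy:
E' = hc/λ' = 1239.842 / 4.9241 = 251.7915 keV

(Intermediate values are shown rounded; full precision is carried through to the final answer.)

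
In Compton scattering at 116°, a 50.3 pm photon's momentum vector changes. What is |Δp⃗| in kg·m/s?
2.1623e-23 kg·m/s

Photon momentum magnitude is p = h/λ.

Initial momentum:
p₀ = h/λ = 6.6261e-34/5.0300e-11 = 1.3173e-23 kg·m/s

After scattering:
λ' = λ + Δλ = 50.3 + 3.4899 = 53.7899 pm
p' = h/λ' = 6.6261e-34/5.3790e-11 = 1.2318e-23 kg·m/s

Momentum is a vector; the scattered photon's direction makes angle θ = 116° with the incident direction. The magnitude of the vector change Δp⃗ = p⃗₀ − p⃗' is found from the law of cosines:
|Δp⃗|² = p₀² + p'² − 2p₀p'cos θ
|Δp⃗|² = (1.3173e-23)² + (1.2318e-23)² − 2·1.3173e-23·1.2318e-23·cos(116°)
|Δp⃗| = 2.1623e-23 kg·m/s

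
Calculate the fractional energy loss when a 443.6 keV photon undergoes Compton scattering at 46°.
0.2095 (or 20.95%)

Calculate initial and final photon energies:

Initial: E₀ = 443.6 keV → λ₀ = 2.7950 pm
Compton shift: Δλ = 0.7409 pm
Final wavelength: λ' = 3.5358 pm
Final energy: E' = 350.6530 keV

Fractional energy loss:
(E₀ - E')/E₀ = (443.6000 - 350.6530)/443.6000
= 92.9470/443.6000
= 0.2095
= 20.95%

(Intermediate values are shown rounded; full precision is carried through to the final answer.)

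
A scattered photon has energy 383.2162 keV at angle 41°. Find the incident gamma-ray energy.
469.6001 keV

Convert final energy to wavelength (hc ≈ 1239.842 keV·pm):
λ' = hc/E' = 1239.842 / 383.2162 = 3.2354 pm

Calculate the Compton shift:
Δλ = λ_C(1 - cos(41°))
Δλ = 2.4263 × (1 - cos(41°))
Δλ = 0.5952 pm

Initial wavelength:
λ = λ' - Δλ = 3.2354 - 0.5952 = 2.6402 pm

Initial energy:
E = hc/λ = 1239.842 / 2.6402 = 469.6001 keV

(Intermediate values are shown rounded; full precision is carried through to the final answer.)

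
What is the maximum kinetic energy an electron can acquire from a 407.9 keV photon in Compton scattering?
250.8027 keV

Maximum energy transfer occurs at θ = 180° (backscattering).

Initial photon: E₀ = 407.9 keV → λ₀ = 3.0396 pm

Maximum Compton shift (at 180°):
Δλ_max = 2λ_C = 2 × 2.4263 = 4.8526 pm

Final wavelength:
λ' = 3.0396 + 4.8526 = 7.8922 pm

Minimum photon energy (maximum energy to electron):
E'_min = hc/λ' = 157.0973 keV

Maximum electron kinetic energy:
K_max = E₀ - E'_min = 407.9000 - 157.0973 = 250.8027 keV

(Intermediate values are shown rounded; full precision is carried through to the final answer.)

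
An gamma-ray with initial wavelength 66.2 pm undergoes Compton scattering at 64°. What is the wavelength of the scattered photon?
67.5627 pm

Using the Compton scattering formula:
λ' = λ + Δλ = λ + λ_C(1 - cos θ)

Given:
- Initial wavelength λ = 66.2 pm
- Scattering angle θ = 64°
- Compton wavelength λ_C ≈ 2.4263 pm

Calculate the shift:
Δλ = 2.4263 × (1 - cos(64°))
Δλ = 2.4263 × 0.5616
Δλ = 1.3627 pm

Final wavelength:
λ' = 66.2 + 1.3627 = 67.5627 pm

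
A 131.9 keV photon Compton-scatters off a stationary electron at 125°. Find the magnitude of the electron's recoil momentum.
1.0740e-22 kg·m/s

The electron is initially at rest, so by conservation of momentum:
p⃗_e = p⃗₀ − p⃗'  (incident photon momentum minus scattered photon momentum)

Photon momentum magnitudes (p = h/λ = E/c):
λ₀ = hc/E₀ = 9.3999 pm → p₀ = h/λ₀ = 7.0491e-23 kg·m/s
Δλ = λ_C(1 − cos 125°) = 3.8180 pm
λ' = 13.2178 pm → p' = h/λ' = 5.0130e-23 kg·m/s

The scattered photon makes angle θ = 125° with the incident direction, so by the law of cosines:
|p⃗_e|² = p₀² + p'² − 2p₀p'cos θ
|p⃗_e|² = (7.0491e-23)² + (5.0130e-23)² − 2·7.0491e-23·5.0130e-23·cos(125°)
|p⃗_e| = 1.0740e-22 kg·m/s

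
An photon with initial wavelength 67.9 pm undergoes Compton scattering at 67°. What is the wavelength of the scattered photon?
69.3783 pm

Using the Compton scattering formula:
λ' = λ + Δλ = λ + λ_C(1 - cos θ)

Given:
- Initial wavelength λ = 67.9 pm
- Scattering angle θ = 67°
- Compton wavelength λ_C ≈ 2.4263 pm

Calculate the shift:
Δλ = 2.4263 × (1 - cos(67°))
Δλ = 2.4263 × 0.6093
Δλ = 1.4783 pm

Final wavelength:
λ' = 67.9 + 1.4783 = 69.3783 pm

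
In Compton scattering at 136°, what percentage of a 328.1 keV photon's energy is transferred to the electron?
0.5247 (or 52.47%)

Calculate initial and final photon energies:

Initial: E₀ = 328.1 keV → λ₀ = 3.7789 pm
Compton shift: Δλ = 4.1717 pm
Final wavelength: λ' = 7.9505 pm
Final energy: E' = 155.9450 keV

Fractional energy loss:
(E₀ - E')/E₀ = (328.1000 - 155.9450)/328.1000
= 172.1550/328.1000
= 0.5247
= 52.47%

(Intermediate values are shown rounded; full precision is carried through to the final answer.)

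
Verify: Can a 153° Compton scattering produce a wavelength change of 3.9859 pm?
No, inconsistent

Calculate the expected shift for θ = 153°:

Δλ_expected = λ_C(1 - cos(153°))
Δλ_expected = 2.4263 × (1 - cos(153°))
Δλ_expected = 2.4263 × 1.8910
Δλ_expected = 4.5882 pm

Given shift: 3.9859 pm
Expected shift: 4.5882 pm
Difference: 0.6023 pm

The values do not match. The given shift corresponds to θ ≈ 130.0°, not 153°.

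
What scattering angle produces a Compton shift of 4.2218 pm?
137.73°

From the Compton formula Δλ = λ_C(1 - cos θ), we can solve for θ:

cos θ = 1 - Δλ/λ_C

Given:
- Δλ = 4.2218 pm
- λ_C = h/(m_e·c) ≈ 2.42631024 pm

cos θ = 1 - 4.2218/2.42631024
cos θ = 1 - 1.740008
cos θ = -0.740008

θ = arccos(-0.740008)
θ = 137.73°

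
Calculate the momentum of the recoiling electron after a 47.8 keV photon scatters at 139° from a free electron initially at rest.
4.4500e-23 kg·m/s

The electron is initially at rest, so by conservation of momentum:
p⃗_e = p⃗₀ − p⃗'  (incident photon momentum minus scattered photon momentum)

Photon momentum magnitudes (p = h/λ = E/c):
λ₀ = hc/E₀ = 25.9381 pm → p₀ = h/λ₀ = 2.5546e-23 kg·m/s
Δλ = λ_C(1 − cos 139°) = 4.2575 pm
λ' = 30.1956 pm → p' = h/λ' = 2.1944e-23 kg·m/s

The scattered photon makes angle θ = 139° with the incident direction, so by the law of cosines:
|p⃗_e|² = p₀² + p'² − 2p₀p'cos θ
|p⃗_e|² = (2.5546e-23)² + (2.1944e-23)² − 2·2.5546e-23·2.1944e-23·cos(139°)
|p⃗_e| = 4.4500e-23 kg·m/s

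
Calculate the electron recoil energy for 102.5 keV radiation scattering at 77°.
13.7911 keV

By energy conservation: K_e = E_initial - E_final

First find the scattered photon energy:
Initial wavelength: λ = hc/E = 12.0960 pm
Compton shift: Δλ = λ_C(1 - cos(77°)) = 1.8805 pm
Final wavelength: λ' = 12.0960 + 1.8805 = 13.9765 pm
Final photon energy: E' = hc/λ' = 88.7089 keV

Electron kinetic energy:
K_e = E - E' = 102.5000 - 88.7089 = 13.7911 keV

(Intermediate values are shown rounded; full precision is carried through to the final answer.)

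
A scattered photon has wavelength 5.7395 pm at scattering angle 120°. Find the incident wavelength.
2.1000 pm

From λ' = λ + Δλ, we have λ = λ' - Δλ

First calculate the Compton shift:
Δλ = λ_C(1 - cos θ)
Δλ = 2.4263 × (1 - cos(120°))
Δλ = 2.4263 × 1.5000
Δλ = 3.6395 pm

Initial wavelength:
λ = λ' - Δλ
λ = 5.7395 - 3.6395
λ = 2.1000 pm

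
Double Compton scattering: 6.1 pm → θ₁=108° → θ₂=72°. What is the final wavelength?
10.9526 pm

Apply Compton shift twice:

First scattering at θ₁ = 108°:
Δλ₁ = λ_C(1 - cos(108°))
Δλ₁ = 2.4263 × 1.3090
Δλ₁ = 3.1761 pm

After first scattering:
λ₁ = 6.1 + 3.1761 = 9.2761 pm

Second scattering at θ₂ = 72°:
Δλ₂ = λ_C(1 - cos(72°))
Δλ₂ = 2.4263 × 0.6910
Δλ₂ = 1.6765 pm

Final wavelength:
λ₂ = 9.2761 + 1.6765 = 10.9526 pm

Total shift: Δλ_total = 3.1761 + 1.6765 = 4.8526 pm

(Intermediate values are shown rounded; full precision is carried through to the final answer.)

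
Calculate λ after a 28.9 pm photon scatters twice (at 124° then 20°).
32.8294 pm

Apply Compton shift twice:

First scattering at θ₁ = 124°:
Δλ₁ = λ_C(1 - cos(124°))
Δλ₁ = 2.4263 × 1.5592
Δλ₁ = 3.7831 pm

After first scattering:
λ₁ = 28.9 + 3.7831 = 32.6831 pm

Second scattering at θ₂ = 20°:
Δλ₂ = λ_C(1 - cos(20°))
Δλ₂ = 2.4263 × 0.0603
Δλ₂ = 0.1463 pm

Final wavelength:
λ₂ = 32.6831 + 0.1463 = 32.8294 pm

Total shift: Δλ_total = 3.7831 + 0.1463 = 3.9294 pm

(Intermediate values are shown rounded; full precision is carried through to the final answer.)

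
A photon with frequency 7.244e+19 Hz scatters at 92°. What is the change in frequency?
2.735e+19 Hz (decrease)

Convert frequency to wavelength (c = 299792458 m/s):
λ₀ = c/f₀ = 299792458/7.244e+19 = 4.1384933e-12 m = 4.1385 pm

Calculate Compton shift:
Δλ = λ_C(1 - cos(92°)) = 2.5110 pm

Final wavelength:
λ' = λ₀ + Δλ = 4.1385 + 2.5110 = 6.6495 pm

Final frequency:
f' = c/λ' = 299792458/6.6494806e-12 = 4.5085094e+19 Hz

Frequency shift (decrease):
Δf = f₀ - f' = 7.244e+19 - 4.5085094e+19 = 2.735e+19 Hz

(Intermediate values are shown rounded; full precision is carried through to the final answer.)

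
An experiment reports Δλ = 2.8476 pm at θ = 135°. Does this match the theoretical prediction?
No, inconsistent

Calculate the expected shift for θ = 135°:

Δλ_expected = λ_C(1 - cos(135°))
Δλ_expected = 2.4263 × (1 - cos(135°))
Δλ_expected = 2.4263 × 1.7071
Δλ_expected = 4.1420 pm

Given shift: 2.8476 pm
Expected shift: 4.1420 pm
Difference: 1.2943 pm

The values do not match. The given shift corresponds to θ ≈ 100.0°, not 135°.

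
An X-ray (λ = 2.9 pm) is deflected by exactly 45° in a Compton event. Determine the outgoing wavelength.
3.6106 pm

Using the Compton formula: λ' = λ + λ_C(1 − cos θ)

For θ = 45°, cos θ = √2/2 (exact) ≈ 0.7071, so:
1 − cos 45° = 1 − (√2/2) ≈ 0.2929

Δλ = λ_C × 0.2929 = 2.4263 × 0.2929 = 0.7106 pm

λ' = 2.9 + 0.7106 = 3.6106 pm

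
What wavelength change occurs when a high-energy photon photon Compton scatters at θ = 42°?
0.6232 pm

Using the Compton scattering formula:
Δλ = λ_C(1 - cos θ)

where λ_C = h/(m_e·c) ≈ 2.4263 pm is the Compton wavelength of an electron.

For θ = 42°:
cos(42°) = 0.7431
1 - cos(42°) = 0.2569

Δλ = 2.4263 × 0.2569
Δλ = 0.6232 pm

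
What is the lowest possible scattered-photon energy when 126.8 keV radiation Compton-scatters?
84.7433 keV (at θ = 180°)

The scattered photon has minimum energy when its wavelength is maximum, i.e., when the Compton shift Δλ = λ_C(1 − cos θ) is maximum. This occurs at θ = 180° (backscattering), giving Δλ_max = 2λ_C = 4.8526 pm.

Initial wavelength: λ₀ = hc/E₀ = 9.7779 pm
Maximum final wavelength: λ'_max = λ₀ + 2λ_C = 9.7779 + 4.8526 = 14.6306 pm
Minimum final energy: E'_min = hc/λ'_max = 84.7433 keV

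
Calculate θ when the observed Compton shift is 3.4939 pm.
116.10°

From the Compton formula Δλ = λ_C(1 - cos θ), we can solve for θ:

cos θ = 1 - Δλ/λ_C

Given:
- Δλ = 3.4939 pm
- λ_C = h/(m_e·c) ≈ 2.42631024 pm

cos θ = 1 - 3.4939/2.42631024
cos θ = 1 - 1.440005
cos θ = -0.440005

θ = arccos(-0.440005)
θ = 116.10°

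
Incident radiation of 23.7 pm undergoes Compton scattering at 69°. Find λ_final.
25.2568 pm

Using the Compton scattering formula:
λ' = λ + Δλ = λ + λ_C(1 - cos θ)

Given:
- Initial wavelength λ = 23.7 pm
- Scattering angle θ = 69°
- Compton wavelength λ_C ≈ 2.4263 pm

Calculate the shift:
Δλ = 2.4263 × (1 - cos(69°))
Δλ = 2.4263 × 0.6416
Δλ = 1.5568 pm

Final wavelength:
λ' = 23.7 + 1.5568 = 25.2568 pm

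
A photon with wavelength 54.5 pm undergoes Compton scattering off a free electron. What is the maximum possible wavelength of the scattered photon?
59.3526 pm (at θ = 180°)

The Compton shift is Δλ = λ_C(1 − cos θ).

Since cos θ ranges from −1 to 1, the factor (1 − cos θ) ranges from 0 to 2; the maximum shift occurs at θ = 180° (backscattering):
Δλ_max = 2λ_C = 2 × 2.4263 pm = 4.8526 pm

Maximum scattered wavelength:
λ'_max = λ₀ + Δλ_max = 54.5 + 4.8526 = 59.3526 pm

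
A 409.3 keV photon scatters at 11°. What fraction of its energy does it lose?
0.0145 (or 1.45%)

Calculate initial and final photon energies:

Initial: E₀ = 409.3 keV → λ₀ = 3.0292 pm
Compton shift: Δλ = 0.0446 pm
Final wavelength: λ' = 3.0738 pm
Final energy: E' = 403.3640 keV

Fractional energy loss:
(E₀ - E')/E₀ = (409.3000 - 403.3640)/409.3000
= 5.9360/409.3000
= 0.0145
= 1.45%

(Intermediate values are shown rounded; full precision is carried through to the final answer.)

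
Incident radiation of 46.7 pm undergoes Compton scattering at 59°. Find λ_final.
47.8767 pm

Using the Compton scattering formula:
λ' = λ + Δλ = λ + λ_C(1 - cos θ)

Given:
- Initial wavelength λ = 46.7 pm
- Scattering angle θ = 59°
- Compton wavelength λ_C ≈ 2.4263 pm

Calculate the shift:
Δλ = 2.4263 × (1 - cos(59°))
Δλ = 2.4263 × 0.4850
Δλ = 1.1767 pm

Final wavelength:
λ' = 46.7 + 1.1767 = 47.8767 pm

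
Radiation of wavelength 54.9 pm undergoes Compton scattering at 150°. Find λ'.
59.4276 pm

Using the Compton formula: λ' = λ + λ_C(1 − cos θ)

For θ = 150°, cos θ = -√3/2 (exact) ≈ -0.8660, so:
1 − cos 150° = 1 − (-√3/2) ≈ 1.8660

Δλ = λ_C × 1.8660 = 2.4263 × 1.8660 = 4.5276 pm

λ' = 54.9 + 4.5276 = 59.4276 pm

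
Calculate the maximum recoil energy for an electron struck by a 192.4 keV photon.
82.6475 keV

Maximum energy transfer occurs at θ = 180° (backscattering).

Initial photon: E₀ = 192.4 keV → λ₀ = 6.4441 pm

Maximum Compton shift (at 180°):
Δλ_max = 2λ_C = 2 × 2.4263 = 4.8526 pm

Final wavelength:
λ' = 6.4441 + 4.8526 = 11.2967 pm

Minimum photon energy (maximum energy to electron):
E'_min = hc/λ' = 109.7525 keV

Maximum electron kinetic energy:
K_max = E₀ - E'_min = 192.4000 - 109.7525 = 82.6475 keV

(Intermediate values are shown rounded; full precision is carried through to the final answer.)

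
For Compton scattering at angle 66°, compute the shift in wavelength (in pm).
1.4394 pm

Using the Compton scattering formula:
Δλ = λ_C(1 - cos θ)

where λ_C = h/(m_e·c) ≈ 2.4263 pm is the Compton wavelength of an electron.

For θ = 66°:
cos(66°) = 0.4067
1 - cos(66°) = 0.5933

Δλ = 2.4263 × 0.5933
Δλ = 1.4394 pm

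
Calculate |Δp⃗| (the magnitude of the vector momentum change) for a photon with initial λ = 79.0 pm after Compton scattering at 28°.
4.0510e-24 kg·m/s

Photon momentum magnitude is p = h/λ.

Initial momentum:
p₀ = h/λ = 6.6261e-34/7.9000e-11 = 8.3874e-24 kg·m/s

After scattering:
λ' = λ + Δλ = 79.0 + 0.2840 = 79.2840 pm
p' = h/λ' = 6.6261e-34/7.9284e-11 = 8.3574e-24 kg·m/s

Momentum is a vector; the scattered photon's direction makes angle θ = 28° with the incident direction. The magnitude of the vector change Δp⃗ = p⃗₀ − p⃗' is found from the law of cosines:
|Δp⃗|² = p₀² + p'² − 2p₀p'cos θ
|Δp⃗|² = (8.3874e-24)² + (8.3574e-24)² − 2·8.3874e-24·8.3574e-24·cos(28°)
|Δp⃗| = 4.0510e-24 kg·m/s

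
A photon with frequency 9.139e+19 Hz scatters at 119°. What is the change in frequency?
4.783e+19 Hz (decrease)

Convert frequency to wavelength (c = 299792458 m/s):
λ₀ = c/f₀ = 299792458/9.139e+19 = 3.2803639e-12 m = 3.2804 pm

Calculate Compton shift:
Δλ = λ_C(1 - cos(119°)) = 3.6026 pm

Final wavelength:
λ' = λ₀ + Δλ = 3.2804 + 3.6026 = 6.8830 pm

Final frequency:
f' = c/λ' = 299792458/6.8829727e-12 = 4.3555666e+19 Hz

Frequency shift (decrease):
Δf = f₀ - f' = 9.139e+19 - 4.3555666e+19 = 4.783e+19 Hz

(Intermediate values are shown rounded; full precision is carried through to the final answer.)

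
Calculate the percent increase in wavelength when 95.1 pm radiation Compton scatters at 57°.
1.1618%

Calculate the Compton shift:
Δλ = λ_C(1 - cos(57°))
Δλ = 2.4263 × (1 - cos(57°))
Δλ = 2.4263 × 0.4554
Δλ = 1.1048 pm

Percentage change:
(Δλ/λ₀) × 100 = (1.1048/95.1) × 100
= 1.1618%

(Intermediate values are shown rounded; full precision is carried through to the final answer.)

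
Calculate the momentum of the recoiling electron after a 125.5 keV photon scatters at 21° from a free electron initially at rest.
2.4272e-23 kg·m/s

The electron is initially at rest, so by conservation of momentum:
p⃗_e = p⃗₀ − p⃗'  (incident photon momentum minus scattered photon momentum)

Photon momentum magnitudes (p = h/λ = E/c):
λ₀ = hc/E₀ = 9.8792 pm → p₀ = h/λ₀ = 6.7071e-23 kg·m/s
Δλ = λ_C(1 − cos 21°) = 0.1612 pm
λ' = 10.0404 pm → p' = h/λ' = 6.5994e-23 kg·m/s

The scattered photon makes angle θ = 21° with the incident direction, so by the law of cosines:
|p⃗_e|² = p₀² + p'² − 2p₀p'cos θ
|p⃗_e|² = (6.7071e-23)² + (6.5994e-23)² − 2·6.7071e-23·6.5994e-23·cos(21°)
|p⃗_e| = 2.4272e-23 kg·m/s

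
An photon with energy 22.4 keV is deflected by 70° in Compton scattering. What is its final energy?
21.7720 keV

First convert energy to wavelength:
λ = hc/E, with hc ≈ 1239.842 keV·pm (i.e. 1239.842 eV·nm)

For E = 22.4 keV = 22400 eV:
λ = 1239.842 keV·pm / 22.4 keV
λ = 55.3501 pm

Calculate the Compton shift:
Δλ = λ_C(1 - cos(70°)) = 2.4263 × 0.6580
Δλ = 1.5965 pm

Final wavelength:
λ' = 55.3501 + 1.5965 = 56.9466 pm

Final energy:
E' = hc/λ' = 1239.842 / 56.9466 = 21.7720 keV

(Intermediate values are shown rounded; full precision is carried through to the final answer.)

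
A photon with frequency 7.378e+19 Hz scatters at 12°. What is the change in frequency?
9.503e+17 Hz (decrease)

Convert frequency to wavelength (c = 299792458 m/s):
λ₀ = c/f₀ = 299792458/7.378e+19 = 4.0633296e-12 m = 4.0633 pm

Calculate Compton shift:
Δλ = λ_C(1 - cos(12°)) = 0.0530 pm

Final wavelength:
λ' = λ₀ + Δλ = 4.0633 + 0.0530 = 4.1164 pm

Final frequency:
f' = c/λ' = 299792458/4.1163503e-12 = 7.2829676e+19 Hz

Frequency shift (decrease):
Δf = f₀ - f' = 7.378e+19 - 7.2829676e+19 = 9.503e+17 Hz

(Intermediate values are shown rounded; full precision is carried through to the final answer.)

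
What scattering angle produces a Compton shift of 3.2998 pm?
111.10°

From the Compton formula Δλ = λ_C(1 - cos θ), we can solve for θ:

cos θ = 1 - Δλ/λ_C

Given:
- Δλ = 3.2998 pm
- λ_C = h/(m_e·c) ≈ 2.42631024 pm

cos θ = 1 - 3.2998/2.42631024
cos θ = 1 - 1.360007
cos θ = -0.360007

θ = arccos(-0.360007)
θ = 111.10°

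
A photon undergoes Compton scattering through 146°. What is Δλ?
4.4378 pm

Using the Compton scattering formula:
Δλ = λ_C(1 - cos θ)

where λ_C = h/(m_e·c) ≈ 2.4263 pm is the Compton wavelength of an electron.

For θ = 146°:
cos(146°) = -0.8290
1 - cos(146°) = 1.8290

Δλ = 2.4263 × 1.8290
Δλ = 4.4378 pm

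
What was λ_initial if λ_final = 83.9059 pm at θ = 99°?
81.1000 pm

From λ' = λ + Δλ, we have λ = λ' - Δλ

First calculate the Compton shift:
Δλ = λ_C(1 - cos θ)
Δλ = 2.4263 × (1 - cos(99°))
Δλ = 2.4263 × 1.1564
Δλ = 2.8059 pm

Initial wavelength:
λ = λ' - Δλ
λ = 83.9059 - 2.8059
λ = 81.1000 pm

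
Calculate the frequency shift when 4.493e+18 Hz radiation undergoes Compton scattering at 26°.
1.647e+16 Hz (decrease)

Convert frequency to wavelength (c = 299792458 m/s):
λ₀ = c/f₀ = 299792458/4.493e+18 = 6.6724340e-11 m = 66.7243 pm

Calculate Compton shift:
Δλ = λ_C(1 - cos(26°)) = 0.2456 pm

Final wavelength:
λ' = λ₀ + Δλ = 66.7243 + 0.2456 = 66.9699 pm

Final frequency:
f' = c/λ' = 299792458/6.6969897e-11 = 4.4765256e+18 Hz

Frequency shift (decrease):
Δf = f₀ - f' = 4.493e+18 - 4.4765256e+18 = 1.647e+16 Hz

(Intermediate values are shown rounded; full precision is carried through to the final answer.)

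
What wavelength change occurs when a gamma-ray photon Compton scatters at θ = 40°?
0.5676 pm

Using the Compton scattering formula:
Δλ = λ_C(1 - cos θ)

where λ_C = h/(m_e·c) ≈ 2.4263 pm is the Compton wavelength of an electron.

For θ = 40°:
cos(40°) = 0.7660
1 - cos(40°) = 0.2340

Δλ = 2.4263 × 0.2340
Δλ = 0.5676 pm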